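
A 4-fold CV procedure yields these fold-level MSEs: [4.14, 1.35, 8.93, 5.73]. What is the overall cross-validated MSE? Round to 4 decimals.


Sum of fold MSEs = 20.1500.
Average = 20.1500 / 4 = 5.0375.

5.0375


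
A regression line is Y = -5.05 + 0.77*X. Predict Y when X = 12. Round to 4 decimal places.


Plug X = 12 into Y = -5.05 + 0.77*X:
Y = -5.05 + 9.2400 = 4.1900.

4.1900


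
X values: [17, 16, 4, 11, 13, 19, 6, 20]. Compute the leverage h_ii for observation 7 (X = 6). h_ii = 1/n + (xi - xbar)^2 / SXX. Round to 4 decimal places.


Compute xbar = 13.2500 with n = 8 observations.
SXX = 243.5000.
Leverage = 1/8 + (6 - 13.2500)^2/243.5000 = 0.3409.

0.3409


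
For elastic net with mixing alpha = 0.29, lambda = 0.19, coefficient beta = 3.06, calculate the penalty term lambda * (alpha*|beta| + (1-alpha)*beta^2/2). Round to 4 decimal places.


alpha * |beta| = 0.29 * 3.06 = 0.8874.
(1-alpha) * beta^2/2 = 0.71 * 9.3636/2 = 3.3241.
Total = 0.19 * (0.8874 + 3.3241) = 0.8002.

0.8002


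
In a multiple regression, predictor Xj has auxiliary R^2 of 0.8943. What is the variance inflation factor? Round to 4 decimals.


VIF = 1 / (1 - 0.8943).
= 1 / 0.1057 = 9.4607.

9.4607


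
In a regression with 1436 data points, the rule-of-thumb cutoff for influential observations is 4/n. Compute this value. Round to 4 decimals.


Using the rule of thumb:
Threshold = 4 / 1436 = 0.0028.

0.0028


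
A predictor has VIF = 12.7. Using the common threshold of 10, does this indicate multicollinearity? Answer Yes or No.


Check: VIF = 12.7 vs threshold = 10.
Since 12.7 >= 10, the answer is Yes.

Yes


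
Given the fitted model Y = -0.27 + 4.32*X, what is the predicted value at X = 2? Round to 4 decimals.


Predicted value:
Y = -0.27 + (4.32)(2) = -0.27 + 8.6400 = 8.3700.

8.3700


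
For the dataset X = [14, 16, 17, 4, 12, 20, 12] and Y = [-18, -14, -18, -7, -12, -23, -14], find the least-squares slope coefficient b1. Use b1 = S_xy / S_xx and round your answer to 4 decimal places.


Calculate xbar = 13.5714, ybar = -15.1429.
S_xx = 155.7143, S_xy = -143.4286.
Using b1 = S_xy / S_xx = -143.4286 / 155.7143, we get b1 = -0.9211.

-0.9211


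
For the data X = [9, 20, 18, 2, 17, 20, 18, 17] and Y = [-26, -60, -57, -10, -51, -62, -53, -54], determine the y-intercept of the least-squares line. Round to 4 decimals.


The slope is b1 = -2.9101.
Sample means are xbar = 15.1250 and ybar = -46.6250.
Intercept: b0 = -46.6250 - (-2.9101)(15.1250) = -2.6097.

-2.6097


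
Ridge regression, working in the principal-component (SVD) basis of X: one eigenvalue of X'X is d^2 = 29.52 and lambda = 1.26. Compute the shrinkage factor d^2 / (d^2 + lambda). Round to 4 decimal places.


Denominator = d^2 + lambda = 29.52 + 1.26 = 30.7800.
Shrinkage = 29.52 / 30.7800 = 0.9591.

0.9591


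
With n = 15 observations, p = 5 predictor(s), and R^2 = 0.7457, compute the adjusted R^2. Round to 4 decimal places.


Using the formula:
(1 - 0.7457) = 0.2543.
Multiply by 14/9: 0.2543 * 14 = 3.5602, then 3.5602 / 9 = 0.3956.
Adj R^2 = 1 - 0.3956 = 0.6044.

0.6044


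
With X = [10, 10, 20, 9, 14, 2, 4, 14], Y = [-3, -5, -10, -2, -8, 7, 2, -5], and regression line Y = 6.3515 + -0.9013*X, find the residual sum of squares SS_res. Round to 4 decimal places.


Compute predicted values, then residuals = yi - yhat_i.
Residuals: [-0.3385, -2.3385, 1.6745, -0.2398, -1.7333, 2.4511, -0.7463, 1.2667].
SSres = sum(residual^2) = 19.6183.

19.6183


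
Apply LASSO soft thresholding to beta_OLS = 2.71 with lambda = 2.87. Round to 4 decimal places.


Check: |2.71| = 2.71 vs lambda = 2.87.
Since |beta| <= lambda, the coefficient is set to 0.
Soft-thresholded coefficient = 0.0000.

0.0000


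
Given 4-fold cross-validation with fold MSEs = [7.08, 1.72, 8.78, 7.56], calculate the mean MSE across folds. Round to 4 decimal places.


Add all fold MSEs: 25.1400.
Divide by k = 4: 25.1400/4 = 6.2850.

6.2850


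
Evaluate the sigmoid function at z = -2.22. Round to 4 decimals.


First, exp(2.2200) = 9.2073.
Then sigma(z) = 1/(1 + 9.2073) = 0.0980.

0.0980


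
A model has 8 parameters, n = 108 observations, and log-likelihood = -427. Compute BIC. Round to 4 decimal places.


Compute k*ln(n) = 8*ln(108) = 8*4.682131 = 37.457048.
Then -2*loglik = 854.
BIC = 37.457048 + 854 = 891.457048, which rounds to 891.4570.

891.4570


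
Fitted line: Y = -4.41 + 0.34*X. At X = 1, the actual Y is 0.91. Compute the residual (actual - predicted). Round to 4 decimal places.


Compute yhat = -4.41 + (0.34)(1) = -4.0700.
Residual = actual - predicted = 0.91 - -4.0700 = 4.9800.

4.9800


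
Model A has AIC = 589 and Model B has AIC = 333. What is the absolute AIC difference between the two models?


|AIC_A - AIC_B| = |589 - 333| = 256.
Model B is preferred (lower AIC).

256


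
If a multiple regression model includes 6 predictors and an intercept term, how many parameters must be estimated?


Including the intercept, the model has 6 predictor coefficients + 1 intercept.
Total = 7.

7


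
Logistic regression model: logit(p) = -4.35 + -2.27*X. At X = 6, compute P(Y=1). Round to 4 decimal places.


z = -4.35 + -2.27 * 6 = -17.9700.
Sigmoid: P = 1 / (1 + exp(17.9700)) = 0.0000.

0.0000


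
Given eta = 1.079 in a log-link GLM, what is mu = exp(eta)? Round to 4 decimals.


Apply the inverse link:
mu = e^1.079 = 2.9417.

2.9417


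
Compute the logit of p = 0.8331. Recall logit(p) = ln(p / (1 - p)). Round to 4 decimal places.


The odds are p/(1-p) = 0.8331 / 0.1669 = 4.9916.
logit(p) = ln(4.9916) = 1.6078.

1.6078


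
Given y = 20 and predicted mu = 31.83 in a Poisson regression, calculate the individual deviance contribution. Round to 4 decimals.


First: ln(20/31.83) = -0.464677.
Then: 20 * -0.464677 = -9.293540.
y - mu = 20 - 31.83 = -11.83.
D = 2(-9.293540 - -11.83) = 5.072920, which rounds to 5.0729.

5.0729


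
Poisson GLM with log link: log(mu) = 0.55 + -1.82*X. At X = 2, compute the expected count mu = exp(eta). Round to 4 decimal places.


Linear predictor: eta = 0.55 + (-1.82)(2) = -3.0900.
Expected count: mu = exp(-3.0900) = 0.0455.

0.0455


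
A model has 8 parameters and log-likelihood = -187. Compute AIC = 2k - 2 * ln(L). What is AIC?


Compute:
2k = 2*8 = 16.
-2*loglik = -2*(-187) = 374.
AIC = 16 + 374 = 390.

390


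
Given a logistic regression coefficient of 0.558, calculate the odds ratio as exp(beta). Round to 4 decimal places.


exp(0.558) = 1.7472.
So the odds ratio is 1.7472.

1.7472


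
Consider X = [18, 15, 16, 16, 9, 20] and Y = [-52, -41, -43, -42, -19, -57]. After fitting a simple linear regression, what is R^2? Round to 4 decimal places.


Fit the OLS line: b0 = 12.5000, b1 = -3.5000.
SSres = 6.0000.
SStot = 855.3333.
R^2 = 1 - 6.0000/855.3333 = 0.9930.

0.9930


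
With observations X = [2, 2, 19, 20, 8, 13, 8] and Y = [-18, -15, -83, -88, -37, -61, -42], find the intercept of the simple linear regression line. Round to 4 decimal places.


The slope is b1 = -3.9631.
Sample means are xbar = 10.2857 and ybar = -49.1429.
Intercept: b0 = -49.1429 - (-3.9631)(10.2857) = -8.3793.

-8.3793


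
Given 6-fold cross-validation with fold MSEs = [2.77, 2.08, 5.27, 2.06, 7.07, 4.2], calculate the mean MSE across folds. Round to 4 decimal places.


Total MSE across folds = 23.4500.
CV-MSE = 23.4500/6 = 3.9083.

3.9083


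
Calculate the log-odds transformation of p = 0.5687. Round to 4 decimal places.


1 - p = 0.4313.
p/(1-p) = 1.3186.
logit = ln(1.3186) = 0.2765.

0.2765


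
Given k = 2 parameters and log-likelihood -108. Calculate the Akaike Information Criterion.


Compute:
2k = 2*2 = 4.
-2*loglik = -2*(-108) = 216.
AIC = 4 + 216 = 220.

220


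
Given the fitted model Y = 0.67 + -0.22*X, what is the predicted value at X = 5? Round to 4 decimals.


Predicted value:
Y = 0.67 + (-0.22)(5) = 0.67 + -1.1000 = -0.4300.

-0.4300


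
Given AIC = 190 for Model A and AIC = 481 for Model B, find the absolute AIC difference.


Compute |190 - 481| = 291.
Model A has the smaller AIC.

291


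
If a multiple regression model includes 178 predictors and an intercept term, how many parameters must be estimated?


Total coefficients = number of predictors + 1 (for the intercept).
= 178 + 1 = 179.

179


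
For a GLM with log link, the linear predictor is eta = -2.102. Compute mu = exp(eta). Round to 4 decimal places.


The inverse log link gives:
mu = exp(-2.102) = 0.1222.

0.1222


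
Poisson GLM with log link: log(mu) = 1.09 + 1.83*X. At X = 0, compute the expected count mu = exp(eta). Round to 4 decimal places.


Compute eta = 1.09 + 1.83 * 0 = 1.0900.
Apply inverse link: mu = e^1.0900 = 2.9743.

2.9743


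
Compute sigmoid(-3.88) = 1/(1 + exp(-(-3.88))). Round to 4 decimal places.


exp(3.8800) = 48.4242.
1 + exp(-z) = 49.4242.
sigmoid = 1/49.4242 = 0.0202.

0.0202


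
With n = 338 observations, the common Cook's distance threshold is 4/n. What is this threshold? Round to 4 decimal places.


Cook's distance cutoff = 4/n = 4/338.
= 0.0118.

0.0118


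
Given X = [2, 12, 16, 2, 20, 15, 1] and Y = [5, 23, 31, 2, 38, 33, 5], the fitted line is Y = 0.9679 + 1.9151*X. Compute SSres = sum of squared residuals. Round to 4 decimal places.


For each point, residual = actual - predicted.
Residuals: [0.2019, -0.9491, -0.6095, -2.7981, -1.2699, 3.3056, 2.1170].
Sum of squared residuals = 26.1637.

26.1637


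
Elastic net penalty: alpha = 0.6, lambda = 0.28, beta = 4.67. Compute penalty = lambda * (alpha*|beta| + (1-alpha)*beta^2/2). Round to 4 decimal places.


alpha * |beta| = 0.6 * 4.67 = 2.8020.
(1-alpha) * beta^2/2 = 0.4 * 21.8089/2 = 4.3618.
Total = 0.28 * (2.8020 + 4.3618) = 2.0059.

2.0059


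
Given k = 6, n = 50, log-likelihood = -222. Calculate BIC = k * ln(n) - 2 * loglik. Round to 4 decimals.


Compute k*ln(n) = 6*ln(50) = 6*3.912023 = 23.472138.
Then -2*loglik = 444.
BIC = 23.472138 + 444 = 467.472138, which rounds to 467.4721.

467.4721


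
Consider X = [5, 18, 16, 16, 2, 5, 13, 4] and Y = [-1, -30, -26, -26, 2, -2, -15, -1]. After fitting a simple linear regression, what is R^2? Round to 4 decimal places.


The fitted line is Y = 7.8648 + -2.0496*X.
SSres = 23.1496, SStot = 1261.8750.
R^2 = 1 - SSres/SStot = 0.9817.

0.9817


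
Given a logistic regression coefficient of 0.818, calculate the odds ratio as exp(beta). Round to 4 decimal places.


Odds ratio = exp(beta) = exp(0.818).
= 2.2660.

2.2660


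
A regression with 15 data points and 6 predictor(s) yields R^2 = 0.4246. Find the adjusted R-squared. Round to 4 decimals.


Adjusted R^2 = 1 - (1 - R^2) * (n-1)/(n-p-1).
(1 - R^2) = 0.5754.
(n-1)/(n-p-1) = 14/8.
(1 - R^2) * (n-1) = 0.5754 * 14 = 8.0556.
Divide by (n-p-1): 8.0556 / 8 = 1.0070.
Adj R^2 = 1 - 1.0070 = -0.0070.

-0.0070


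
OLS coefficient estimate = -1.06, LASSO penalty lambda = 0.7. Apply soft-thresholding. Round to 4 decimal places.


|beta_OLS| = 1.06.
lambda = 0.7.
Since |beta| > lambda, coefficient = sign(beta)*(|beta| - lambda) = -0.3600.
Result = -0.3600.

-0.3600


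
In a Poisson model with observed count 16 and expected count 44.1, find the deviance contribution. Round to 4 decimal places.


Compute y*ln(y/mu) = 16*ln(16/44.1) = 16*-1.013871 = -16.221936.
y - mu = -28.1.
D = 2*(-16.221936 - (-28.1)) = 23.756128, which rounds to 23.7561.

23.7561


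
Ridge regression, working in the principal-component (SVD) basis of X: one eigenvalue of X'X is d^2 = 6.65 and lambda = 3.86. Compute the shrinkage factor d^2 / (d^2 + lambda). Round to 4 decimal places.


Compute the denominator: 6.65 + 3.86 = 10.5100.
Shrinkage factor = 6.65 / 10.5100 = 0.6327.

0.6327


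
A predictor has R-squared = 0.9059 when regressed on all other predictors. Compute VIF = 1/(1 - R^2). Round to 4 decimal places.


VIF = 1 / (1 - 0.9059).
= 1 / 0.0941 = 10.6270.

10.6270


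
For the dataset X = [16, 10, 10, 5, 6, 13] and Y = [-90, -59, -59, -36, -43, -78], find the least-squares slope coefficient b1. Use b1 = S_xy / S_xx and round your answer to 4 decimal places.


First compute the means: xbar = 10.0000, ybar = -60.8333.
Then S_xx = sum((xi - xbar)^2) = 86.0000.
S_xy = sum((xi - xbar)(yi - ybar)) = -422.0000.
b1 = S_xy / S_xx = -422.0000 / 86.0000 = -4.9070.

-4.9070


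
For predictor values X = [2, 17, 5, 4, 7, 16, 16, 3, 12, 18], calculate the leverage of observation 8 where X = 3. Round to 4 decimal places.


Mean of X: xbar = 10.0000.
SXX = 372.0000.
For X = 3: h = 1/10 + (3 - 10.0000)^2/372.0000 = 0.2317.

0.2317


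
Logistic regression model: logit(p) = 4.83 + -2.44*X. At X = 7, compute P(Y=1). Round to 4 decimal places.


z = 4.83 + -2.44 * 7 = -12.2500.
Sigmoid: P = 1 / (1 + exp(12.2500)) = 0.0000.

0.0000


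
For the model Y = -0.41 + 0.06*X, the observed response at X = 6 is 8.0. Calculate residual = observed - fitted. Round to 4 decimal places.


Compute yhat = -0.41 + (0.06)(6) = -0.0500.
Residual = actual - predicted = 8.0 - -0.0500 = 8.0500.

8.0500


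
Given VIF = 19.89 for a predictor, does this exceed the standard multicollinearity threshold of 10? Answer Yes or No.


Compare VIF = 19.89 to the threshold of 10.
19.89 >= 10, so the answer is Yes.

Yes


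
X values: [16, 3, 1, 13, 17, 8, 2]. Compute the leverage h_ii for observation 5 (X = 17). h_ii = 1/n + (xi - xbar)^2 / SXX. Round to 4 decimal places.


Compute xbar = 8.5714 with n = 7 observations.
SXX = 277.7143.
Leverage = 1/7 + (17 - 8.5714)^2/277.7143 = 0.3987.

0.3987


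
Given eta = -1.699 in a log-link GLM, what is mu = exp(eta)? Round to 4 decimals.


The inverse log link gives:
mu = exp(-1.699) = 0.1829.

0.1829


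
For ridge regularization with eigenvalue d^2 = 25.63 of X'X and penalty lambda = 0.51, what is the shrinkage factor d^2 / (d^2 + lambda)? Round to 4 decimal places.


Compute the denominator: 25.63 + 0.51 = 26.1400.
Shrinkage factor = 25.63 / 26.1400 = 0.9805.

0.9805


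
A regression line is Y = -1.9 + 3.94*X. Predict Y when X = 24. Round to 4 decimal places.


Predicted value:
Y = -1.9 + (3.94)(24) = -1.9 + 94.5600 = 92.6600.

92.6600


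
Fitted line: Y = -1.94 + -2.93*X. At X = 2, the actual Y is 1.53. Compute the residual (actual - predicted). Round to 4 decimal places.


Predicted = -1.94 + -2.93 * 2 = -7.8000.
Residual = 1.53 - -7.8000 = 9.3300.

9.3300


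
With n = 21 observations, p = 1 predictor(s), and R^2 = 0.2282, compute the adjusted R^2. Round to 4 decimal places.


Adjusted R^2 = 1 - (1 - R^2) * (n-1)/(n-p-1).
(1 - R^2) = 0.7718.
(n-1)/(n-p-1) = 20/19.
(1 - R^2) * (n-1) = 0.7718 * 20 = 15.4360.
Divide by (n-p-1): 15.4360 / 19 = 0.8124.
Adj R^2 = 1 - 0.8124 = 0.1876.

0.1876


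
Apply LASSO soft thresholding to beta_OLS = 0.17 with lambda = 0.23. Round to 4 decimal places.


Check: |0.17| = 0.17 vs lambda = 0.23.
Since |beta| <= lambda, the coefficient is set to 0.
Soft-thresholded coefficient = 0.0000.

0.0000


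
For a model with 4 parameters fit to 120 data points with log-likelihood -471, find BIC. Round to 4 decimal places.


Compute k*ln(n) = 4*ln(120) = 4*4.787492 = 19.149968.
Then -2*loglik = 942.
BIC = 19.149968 + 942 = 961.149968, which rounds to 961.1500.

961.1500


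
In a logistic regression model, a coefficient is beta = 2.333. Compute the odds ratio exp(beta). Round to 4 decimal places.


exp(2.333) = 10.3088.
So the odds ratio is 10.3088.

10.3088


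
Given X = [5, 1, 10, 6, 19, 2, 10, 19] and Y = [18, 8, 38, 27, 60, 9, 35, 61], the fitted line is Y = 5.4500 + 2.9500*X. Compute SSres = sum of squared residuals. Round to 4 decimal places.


For each point, residual = actual - predicted.
Residuals: [-2.2000, -0.4000, 3.0500, 3.8500, -1.5000, -2.3500, 0.0500, -0.5000].
Sum of squared residuals = 37.1500.

37.1500


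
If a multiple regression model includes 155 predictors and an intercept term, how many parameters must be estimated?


Each predictor gets one coefficient, plus one intercept.
Total parameters = 155 + 1 = 156.

156


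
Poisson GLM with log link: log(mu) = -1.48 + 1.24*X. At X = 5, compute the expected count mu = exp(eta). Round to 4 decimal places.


Linear predictor: eta = -1.48 + (1.24)(5) = 4.7200.
Expected count: mu = exp(4.7200) = 112.1683.

112.1683


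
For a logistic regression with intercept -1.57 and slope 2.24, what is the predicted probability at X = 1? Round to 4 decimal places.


z = -1.57 + 2.24 * 1 = 0.6700.
Sigmoid: P = 1 / (1 + exp(-0.6700)) = 0.6615.

0.6615


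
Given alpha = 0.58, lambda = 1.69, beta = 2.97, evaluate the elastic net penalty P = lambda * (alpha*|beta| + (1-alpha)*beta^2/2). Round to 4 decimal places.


L1 component = 0.58 * |2.97| = 1.7226.
L2 component = 0.42 * 2.97^2 / 2 = 1.8524.
Penalty = 1.69 * (1.7226 + 1.8524) = 1.69 * 3.5750 = 6.0417.

6.0417


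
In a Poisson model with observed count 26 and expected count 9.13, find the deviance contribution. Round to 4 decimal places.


y/mu = 26/9.13 = 2.847755 (approx.), and ln(26/9.13) = 1.046531.
y * ln(y/mu) = 26 * 1.046531 = 27.209806.
y - mu = 16.87.
D = 2 * (27.209806 - 16.87) = 20.679612, which rounds to 20.6796.

20.6796


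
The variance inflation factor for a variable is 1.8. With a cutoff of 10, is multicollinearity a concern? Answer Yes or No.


Check: VIF = 1.8 vs threshold = 10.
Since 1.8 < 10, the answer is No.

No


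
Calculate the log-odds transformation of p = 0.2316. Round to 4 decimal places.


1 - p = 0.7684.
p/(1-p) = 0.3014.
logit = ln(0.3014) = -1.1993.

-1.1993


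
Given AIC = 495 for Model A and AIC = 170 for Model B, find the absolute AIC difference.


Absolute difference = |495 - 170| = 325.
The model with lower AIC (B) is preferred.

325


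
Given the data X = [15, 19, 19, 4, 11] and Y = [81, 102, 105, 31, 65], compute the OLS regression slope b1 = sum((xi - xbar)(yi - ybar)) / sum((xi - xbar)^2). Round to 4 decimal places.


First compute the means: xbar = 13.6000, ybar = 76.8000.
Then S_xx = sum((xi - xbar)^2) = 159.2000.
S_xy = sum((xi - xbar)(yi - ybar)) = 764.6000.
b1 = S_xy / S_xx = 764.6000 / 159.2000 = 4.8028.

4.8028


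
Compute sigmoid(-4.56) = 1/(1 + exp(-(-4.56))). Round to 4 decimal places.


Compute exp(4.5600) = 95.5835.
Sigmoid = 1 / (1 + 95.5835) = 1 / 96.5835 = 0.0104.

0.0104


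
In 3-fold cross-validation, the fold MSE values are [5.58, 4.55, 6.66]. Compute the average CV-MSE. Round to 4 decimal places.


Add all fold MSEs: 16.7900.
Divide by k = 3: 16.7900/3 = 5.5967.

5.5967


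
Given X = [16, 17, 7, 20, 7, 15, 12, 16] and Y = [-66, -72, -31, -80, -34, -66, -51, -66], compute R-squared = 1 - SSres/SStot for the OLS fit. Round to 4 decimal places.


The fitted line is Y = -6.4775 + -3.7653*X.
SSres = 20.9325, SStot = 2225.5000.
R^2 = 1 - SSres/SStot = 0.9906.

0.9906


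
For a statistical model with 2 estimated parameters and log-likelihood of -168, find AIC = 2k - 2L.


AIC = 2*2 - 2*(-168).
= 4 + 336 = 340.

340


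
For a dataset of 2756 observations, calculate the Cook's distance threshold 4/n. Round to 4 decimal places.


Cook's distance cutoff = 4/n = 4/2756.
= 0.0015.

0.0015


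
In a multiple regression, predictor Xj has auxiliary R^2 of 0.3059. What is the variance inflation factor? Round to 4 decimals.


Using VIF = 1/(1 - R^2_j):
1 - 0.3059 = 0.6941.
VIF = 1.4407.

1.4407


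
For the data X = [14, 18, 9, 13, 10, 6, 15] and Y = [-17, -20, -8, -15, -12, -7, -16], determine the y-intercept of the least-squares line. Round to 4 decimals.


First find the slope: b1 = -1.1474.
Means: xbar = 12.1429, ybar = -13.5714.
b0 = ybar - b1 * xbar = -13.5714 - -1.1474 * 12.1429 = 0.3613.

0.3613


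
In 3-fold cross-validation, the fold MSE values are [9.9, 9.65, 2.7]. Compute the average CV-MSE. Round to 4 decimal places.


Sum of fold MSEs = 22.2500.
Average = 22.2500 / 3 = 7.4167.

7.4167


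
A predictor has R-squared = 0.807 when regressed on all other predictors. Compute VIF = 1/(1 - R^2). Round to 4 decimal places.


VIF = 1 / (1 - 0.807).
= 1 / 0.193 = 5.1813.

5.1813


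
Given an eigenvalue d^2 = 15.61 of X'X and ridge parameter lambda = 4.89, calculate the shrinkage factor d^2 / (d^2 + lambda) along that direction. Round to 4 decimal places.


d^2 + lambda = 15.61 + 4.89 = 20.5000.
Shrinkage factor = 15.61/20.5000 = 0.7615.

0.7615


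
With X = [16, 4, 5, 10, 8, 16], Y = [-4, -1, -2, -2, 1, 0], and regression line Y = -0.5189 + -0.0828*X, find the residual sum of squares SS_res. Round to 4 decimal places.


Compute predicted values, then residuals = yi - yhat_i.
Residuals: [-2.1563, -0.1499, -1.0671, -0.6531, 2.1813, 1.8437].
SSres = sum(residual^2) = 14.3946.

14.3946


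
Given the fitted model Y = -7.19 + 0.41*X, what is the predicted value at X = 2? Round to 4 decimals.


Substitute X = 2 into the equation:
Y = -7.19 + 0.41 * 2 = -7.19 + 0.8200 = -6.3700.

-6.3700


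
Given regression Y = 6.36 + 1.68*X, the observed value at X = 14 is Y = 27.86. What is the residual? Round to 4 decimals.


Predicted = 6.36 + 1.68 * 14 = 29.8800.
Residual = 27.86 - 29.8800 = -2.0200.

-2.0200


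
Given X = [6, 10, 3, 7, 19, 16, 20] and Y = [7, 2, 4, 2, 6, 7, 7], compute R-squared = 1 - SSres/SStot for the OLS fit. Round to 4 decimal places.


The fitted line is Y = 2.9285 + 0.1790*X.
SSres = 23.2281, SStot = 32.0000.
R^2 = 1 - SSres/SStot = 0.2741.

0.2741


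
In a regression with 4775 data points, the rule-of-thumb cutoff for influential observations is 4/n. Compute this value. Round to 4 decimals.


The threshold is 4/n.
4/4775 = 0.0008.

0.0008


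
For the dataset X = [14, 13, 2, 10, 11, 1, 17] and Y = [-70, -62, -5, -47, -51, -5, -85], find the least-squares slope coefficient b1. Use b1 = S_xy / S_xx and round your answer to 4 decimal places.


The sample means are xbar = 9.7143 and ybar = -46.4286.
Compute S_xx = 219.4286 and S_xy = -1119.8571.
Slope b1 = S_xy / S_xx = -1119.8571 / 219.4286 = -5.1035.

-5.1035


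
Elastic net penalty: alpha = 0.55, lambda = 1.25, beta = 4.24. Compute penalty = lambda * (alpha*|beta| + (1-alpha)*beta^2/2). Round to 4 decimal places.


L1 component = 0.55 * |4.24| = 2.3320.
L2 component = 0.45 * 4.24^2 / 2 = 4.0450.
Penalty = 1.25 * (2.3320 + 4.0450) = 1.25 * 6.3770 = 7.9712.

7.9712


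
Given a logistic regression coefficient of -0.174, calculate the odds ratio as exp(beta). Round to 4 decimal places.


exp(-0.174) = 0.8403.
So the odds ratio is 0.8403.

0.8403


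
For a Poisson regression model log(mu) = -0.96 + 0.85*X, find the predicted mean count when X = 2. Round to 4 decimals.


Compute eta = -0.96 + 0.85 * 2 = 0.7400.
Apply inverse link: mu = e^0.7400 = 2.0959.

2.0959


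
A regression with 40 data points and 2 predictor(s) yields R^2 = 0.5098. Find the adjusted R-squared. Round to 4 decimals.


Adjusted R^2 = 1 - (1 - R^2) * (n-1)/(n-p-1).
(1 - R^2) = 0.4902.
(n-1)/(n-p-1) = 39/37.
(1 - R^2) * (n-1) = 0.4902 * 39 = 19.1178.
Divide by (n-p-1): 19.1178 / 37 = 0.5167.
Adj R^2 = 1 - 0.5167 = 0.4833.

0.4833


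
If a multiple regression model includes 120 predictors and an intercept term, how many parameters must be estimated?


Total coefficients = number of predictors + 1 (for the intercept).
= 120 + 1 = 121.

121


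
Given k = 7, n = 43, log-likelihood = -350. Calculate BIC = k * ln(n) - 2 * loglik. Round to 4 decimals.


k * ln(n) = 7 * ln(43) = 7 * 3.761200 = 26.328400.
-2 * loglik = -2 * (-350) = 700.
BIC = 26.328400 + 700 = 726.328400, which rounds to 726.3284.

726.3284


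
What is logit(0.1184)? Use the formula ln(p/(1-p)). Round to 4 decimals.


1 - p = 0.8816.
p/(1-p) = 0.1343.
logit = ln(0.1343) = -2.0077.

-2.0077


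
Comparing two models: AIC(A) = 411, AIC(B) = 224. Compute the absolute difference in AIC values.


|AIC_A - AIC_B| = |411 - 224| = 187.
Model B is preferred (lower AIC).

187


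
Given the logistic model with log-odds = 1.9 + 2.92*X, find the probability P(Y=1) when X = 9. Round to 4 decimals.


Linear predictor: z = 1.9 + 2.92 * 9 = 28.1800.
P = 1/(1 + exp(-28.1800)) = 1/(1 + 0.0000) = 1.0000.

1.0000


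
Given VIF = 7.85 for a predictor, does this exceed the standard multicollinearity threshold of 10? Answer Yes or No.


Check: VIF = 7.85 vs threshold = 10.
Since 7.85 < 10, the answer is No.

No


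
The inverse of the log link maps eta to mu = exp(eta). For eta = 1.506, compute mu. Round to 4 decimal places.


mu = exp(eta) = exp(1.506).
= 4.5087.

4.5087


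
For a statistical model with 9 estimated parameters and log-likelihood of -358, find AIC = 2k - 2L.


AIC = 2*9 - 2*(-358).
= 18 + 716 = 734.

734


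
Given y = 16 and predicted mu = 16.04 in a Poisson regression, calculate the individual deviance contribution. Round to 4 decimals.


First: ln(16/16.04) = -0.002497.
Then: 16 * -0.002497 = -0.039952.
y - mu = 16 - 16.04 = -0.04.
D = 2(-0.039952 - -0.04) = 0.000096, which rounds to 0.0001.

0.0001


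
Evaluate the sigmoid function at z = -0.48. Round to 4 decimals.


exp(0.4800) = 1.6161.
1 + exp(-z) = 2.6161.
sigmoid = 1/2.6161 = 0.3823.

0.3823


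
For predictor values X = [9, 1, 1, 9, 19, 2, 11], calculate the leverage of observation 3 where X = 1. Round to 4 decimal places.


Mean of X: xbar = 7.4286.
SXX = 263.7143.
For X = 1: h = 1/7 + (1 - 7.4286)^2/263.7143 = 0.2996.

0.2996


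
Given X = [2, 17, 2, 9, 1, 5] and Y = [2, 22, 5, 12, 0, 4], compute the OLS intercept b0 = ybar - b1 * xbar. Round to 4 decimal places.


The slope is b1 = 1.3085.
Sample means are xbar = 6.0000 and ybar = 7.5000.
Intercept: b0 = 7.5000 - (1.3085)(6.0000) = -0.3511.

-0.3511


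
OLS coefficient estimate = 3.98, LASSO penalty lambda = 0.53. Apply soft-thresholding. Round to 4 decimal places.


|beta_OLS| = 3.98.
lambda = 0.53.
Since |beta| > lambda, coefficient = sign(beta)*(|beta| - lambda) = 3.4500.
Result = 3.4500.

3.4500


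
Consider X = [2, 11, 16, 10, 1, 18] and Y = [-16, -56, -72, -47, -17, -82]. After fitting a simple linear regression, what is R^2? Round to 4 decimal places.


The fitted line is Y = -10.5204 + -3.9117*X.
SSres = 27.4198, SStot = 3781.3333.
R^2 = 1 - SSres/SStot = 0.9927.

0.9927


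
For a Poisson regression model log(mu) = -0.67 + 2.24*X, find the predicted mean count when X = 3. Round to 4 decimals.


eta = -0.67 + 2.24 * 3 = 6.0500.
mu = exp(6.0500) = 424.1130.

424.1130


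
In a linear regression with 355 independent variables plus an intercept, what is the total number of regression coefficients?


Each predictor gets one coefficient, plus one intercept.
Total parameters = 355 + 1 = 356.

356


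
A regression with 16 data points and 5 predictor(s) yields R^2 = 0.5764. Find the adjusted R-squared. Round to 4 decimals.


Using the formula:
(1 - 0.5764) = 0.4236.
Multiply by 15/10: 0.4236 * 15 = 6.3540, then 6.3540 / 10 = 0.6354.
Adj R^2 = 1 - 0.6354 = 0.3646.

0.3646


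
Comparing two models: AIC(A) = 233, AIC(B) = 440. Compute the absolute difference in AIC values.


Absolute difference = |233 - 440| = 207.
The model with lower AIC (A) is preferred.

207


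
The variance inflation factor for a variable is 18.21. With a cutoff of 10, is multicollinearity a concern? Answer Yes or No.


Compare VIF = 18.21 to the threshold of 10.
18.21 >= 10, so the answer is Yes.

Yes


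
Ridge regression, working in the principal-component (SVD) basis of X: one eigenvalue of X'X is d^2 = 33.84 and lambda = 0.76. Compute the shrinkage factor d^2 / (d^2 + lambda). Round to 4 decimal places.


d^2 + lambda = 33.84 + 0.76 = 34.6000.
Shrinkage factor = 33.84/34.6000 = 0.9780.

0.9780


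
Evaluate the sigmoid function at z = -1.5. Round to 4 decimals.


exp(1.5000) = 4.4817.
1 + exp(-z) = 5.4817.
sigmoid = 1/5.4817 = 0.1824.

0.1824


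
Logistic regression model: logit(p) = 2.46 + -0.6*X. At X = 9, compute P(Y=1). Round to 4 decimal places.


z = 2.46 + -0.6 * 9 = -2.9400.
Sigmoid: P = 1 / (1 + exp(2.9400)) = 0.0502.

0.0502


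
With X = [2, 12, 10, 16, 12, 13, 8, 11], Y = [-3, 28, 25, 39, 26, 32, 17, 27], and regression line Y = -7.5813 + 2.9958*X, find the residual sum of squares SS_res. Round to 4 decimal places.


For each point, residual = actual - predicted.
Residuals: [-1.4103, -0.3683, 2.6233, -1.3515, -2.3683, 0.6359, 0.6149, 1.6275].
Sum of squared residuals = 19.8729.

19.8729


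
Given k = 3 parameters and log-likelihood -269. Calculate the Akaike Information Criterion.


AIC = 2k - 2*loglik = 2(3) - 2(-269).
= 6 + 538 = 544.

544


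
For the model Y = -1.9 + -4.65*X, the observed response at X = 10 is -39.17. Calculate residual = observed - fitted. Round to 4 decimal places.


Predicted = -1.9 + -4.65 * 10 = -48.4000.
Residual = -39.17 - -48.4000 = 9.2300.

9.2300


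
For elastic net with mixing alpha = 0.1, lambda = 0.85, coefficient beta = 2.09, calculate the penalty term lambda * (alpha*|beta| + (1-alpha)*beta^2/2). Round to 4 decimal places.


Compute:
L1 = 0.1 * 2.09 = 0.2090.
L2 = 0.9 * 2.09^2 / 2 = 1.9656.
Penalty = 0.85 * (0.2090 + 1.9656) = 1.8484.

1.8484


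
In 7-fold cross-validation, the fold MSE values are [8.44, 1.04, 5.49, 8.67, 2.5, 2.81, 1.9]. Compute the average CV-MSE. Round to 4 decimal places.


Add all fold MSEs: 30.8500.
Divide by k = 7: 30.8500/7 = 4.4071.

4.4071


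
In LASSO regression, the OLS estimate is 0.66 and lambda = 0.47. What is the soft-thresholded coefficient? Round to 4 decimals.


Check: |0.66| = 0.66 vs lambda = 0.47.
Since |beta| > lambda, coefficient = sign(beta)*(|beta| - lambda) = 0.1900.
Soft-thresholded coefficient = 0.1900.

0.1900


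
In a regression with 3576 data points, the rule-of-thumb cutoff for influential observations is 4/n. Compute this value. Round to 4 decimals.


Using the rule of thumb:
Threshold = 4 / 3576 = 0.0011.

0.0011


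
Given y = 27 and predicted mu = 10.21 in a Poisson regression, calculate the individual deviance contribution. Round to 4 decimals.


Compute y*ln(y/mu) = 27*ln(27/10.21) = 27*0.972469 = 26.256663.
y - mu = 16.79.
D = 2*(26.256663 - (16.79)) = 18.933326, which rounds to 18.9333.

18.9333


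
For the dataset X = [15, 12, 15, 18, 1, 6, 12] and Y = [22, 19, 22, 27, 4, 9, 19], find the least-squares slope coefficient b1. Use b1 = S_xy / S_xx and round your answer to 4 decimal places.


The sample means are xbar = 11.2857 and ybar = 17.4286.
Compute S_xx = 207.4286 and S_xy = 283.1429.
Slope b1 = S_xy / S_xx = 283.1429 / 207.4286 = 1.3650.

1.3650


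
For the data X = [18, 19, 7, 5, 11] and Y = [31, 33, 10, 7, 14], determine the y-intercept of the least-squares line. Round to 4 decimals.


The slope is b1 = 1.9000.
Sample means are xbar = 12.0000 and ybar = 19.0000.
Intercept: b0 = 19.0000 - (1.9000)(12.0000) = -3.8000.

-3.8000


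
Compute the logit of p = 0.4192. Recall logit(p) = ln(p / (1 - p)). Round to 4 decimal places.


1 - p = 0.5808.
p/(1-p) = 0.7218.
logit = ln(0.7218) = -0.3261.

-0.3261


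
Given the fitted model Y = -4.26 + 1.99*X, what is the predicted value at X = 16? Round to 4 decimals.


Predicted value:
Y = -4.26 + (1.99)(16) = -4.26 + 31.8400 = 27.5800.

27.5800


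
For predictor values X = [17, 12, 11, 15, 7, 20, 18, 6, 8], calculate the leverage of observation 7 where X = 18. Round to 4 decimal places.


Compute xbar = 12.6667 with n = 9 observations.
SXX = 208.0000.
Leverage = 1/9 + (18 - 12.6667)^2/208.0000 = 0.2479.

0.2479


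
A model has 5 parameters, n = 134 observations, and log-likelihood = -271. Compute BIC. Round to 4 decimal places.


k * ln(n) = 5 * ln(134) = 5 * 4.897840 = 24.489200.
-2 * loglik = -2 * (-271) = 542.
BIC = 24.489200 + 542 = 566.489200, which rounds to 566.4892.

566.4892


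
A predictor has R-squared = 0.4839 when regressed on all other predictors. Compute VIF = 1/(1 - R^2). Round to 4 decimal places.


VIF = 1 / (1 - 0.4839).
= 1 / 0.5161 = 1.9376.

1.9376


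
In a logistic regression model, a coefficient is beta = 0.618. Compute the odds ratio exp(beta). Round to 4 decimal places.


exp(0.618) = 1.8552.
So the odds ratio is 1.8552.

1.8552


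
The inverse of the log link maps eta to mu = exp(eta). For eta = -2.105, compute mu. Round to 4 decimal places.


Apply the inverse link:
mu = e^-2.105 = 0.1218.

0.1218


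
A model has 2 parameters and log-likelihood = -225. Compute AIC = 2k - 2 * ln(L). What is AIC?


AIC = 2k - 2*loglik = 2(2) - 2(-225).
= 4 + 450 = 454.

454


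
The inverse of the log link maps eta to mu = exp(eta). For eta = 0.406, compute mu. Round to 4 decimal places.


The inverse log link gives:
mu = exp(0.406) = 1.5008.

1.5008


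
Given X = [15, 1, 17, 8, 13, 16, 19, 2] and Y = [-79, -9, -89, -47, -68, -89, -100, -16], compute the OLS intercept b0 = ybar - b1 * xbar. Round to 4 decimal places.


Compute b1 = -5.0007 from the OLS formula.
With xbar = 11.3750 and ybar = -62.1250, the intercept is:
b0 = -62.1250 - -5.0007 * 11.3750 = -5.2415.

-5.2415


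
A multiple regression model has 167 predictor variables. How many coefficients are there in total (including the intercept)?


Total coefficients = number of predictors + 1 (for the intercept).
= 167 + 1 = 168.

168


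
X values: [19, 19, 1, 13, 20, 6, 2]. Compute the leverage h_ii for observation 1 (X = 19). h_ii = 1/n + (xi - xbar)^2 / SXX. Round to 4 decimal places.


Compute xbar = 11.4286 with n = 7 observations.
SXX = 417.7143.
Leverage = 1/7 + (19 - 11.4286)^2/417.7143 = 0.2801.

0.2801


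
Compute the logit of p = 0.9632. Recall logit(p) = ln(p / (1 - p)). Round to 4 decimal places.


1 - p = 0.0368.
p/(1-p) = 26.1739.
logit = ln(26.1739) = 3.2648.

3.2648


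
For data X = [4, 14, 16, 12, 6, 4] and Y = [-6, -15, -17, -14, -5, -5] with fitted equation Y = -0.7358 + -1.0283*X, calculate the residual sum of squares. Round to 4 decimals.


Compute predicted values, then residuals = yi - yhat_i.
Residuals: [-1.1510, 0.1320, 0.1886, -0.9246, 1.9056, -0.1510].
SSres = sum(residual^2) = 5.8868.

5.8868


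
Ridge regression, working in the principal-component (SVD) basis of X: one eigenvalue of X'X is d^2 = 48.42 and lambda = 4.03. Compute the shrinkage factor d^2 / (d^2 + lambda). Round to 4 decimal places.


d^2 + lambda = 48.42 + 4.03 = 52.4500.
Shrinkage factor = 48.42/52.4500 = 0.9232.

0.9232


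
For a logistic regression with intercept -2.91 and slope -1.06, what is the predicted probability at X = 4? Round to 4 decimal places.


Compute z = -2.91 + (-1.06)(4) = -7.1500.
exp(-z) = 1274.1060.
P = 1/(1 + 1274.1060) = 0.0008.

0.0008


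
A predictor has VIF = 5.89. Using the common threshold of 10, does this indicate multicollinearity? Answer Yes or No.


Compare VIF = 5.89 to the threshold of 10.
5.89 < 10, so the answer is No.

No


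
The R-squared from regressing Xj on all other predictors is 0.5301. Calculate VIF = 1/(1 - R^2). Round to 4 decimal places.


Using VIF = 1/(1 - R^2_j):
1 - 0.5301 = 0.4699.
VIF = 2.1281.

2.1281


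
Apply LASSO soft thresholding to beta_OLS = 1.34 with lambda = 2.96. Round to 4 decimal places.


Check: |1.34| = 1.34 vs lambda = 2.96.
Since |beta| <= lambda, the coefficient is set to 0.
Soft-thresholded coefficient = 0.0000.

0.0000


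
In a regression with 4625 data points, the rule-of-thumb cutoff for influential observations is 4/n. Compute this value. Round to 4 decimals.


The threshold is 4/n.
4/4625 = 0.0009.

0.0009


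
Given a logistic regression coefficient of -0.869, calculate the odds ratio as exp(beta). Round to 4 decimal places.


exp(-0.869) = 0.4194.
So the odds ratio is 0.4194.

0.4194


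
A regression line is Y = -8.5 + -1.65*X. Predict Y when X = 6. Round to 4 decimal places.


Plug X = 6 into Y = -8.5 + -1.65*X:
Y = -8.5 + -9.9000 = -18.4000.

-18.4000


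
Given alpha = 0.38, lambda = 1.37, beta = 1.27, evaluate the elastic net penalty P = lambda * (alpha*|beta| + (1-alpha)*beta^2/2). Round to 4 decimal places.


alpha * |beta| = 0.38 * 1.27 = 0.4826.
(1-alpha) * beta^2/2 = 0.62 * 1.6129/2 = 0.5000.
Total = 1.37 * (0.4826 + 0.5000) = 1.3462.

1.3462


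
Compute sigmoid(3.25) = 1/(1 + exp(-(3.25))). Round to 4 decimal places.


exp(-3.2500) = 0.0388.
1 + exp(-z) = 1.0388.
sigmoid = 1/1.0388 = 0.9627.

0.9627


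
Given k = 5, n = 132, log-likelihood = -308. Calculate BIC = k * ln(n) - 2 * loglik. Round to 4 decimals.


ln(132) = 4.882802.
k * ln(n) = 5 * 4.882802 = 24.414010.
-2L = 616.
BIC = 24.414010 + 616 = 640.414010, which rounds to 640.4140.

640.4140


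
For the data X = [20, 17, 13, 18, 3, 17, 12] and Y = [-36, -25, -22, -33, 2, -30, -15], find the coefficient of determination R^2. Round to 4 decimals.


After computing the OLS fit (b0=9.2719, b1=-2.2390):
SSres = 31.6908, SStot = 1011.4286.
R^2 = 1 - 31.6908/1011.4286 = 0.9687.

0.9687


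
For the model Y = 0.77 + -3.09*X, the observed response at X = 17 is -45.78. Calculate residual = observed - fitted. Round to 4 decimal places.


Predicted = 0.77 + -3.09 * 17 = -51.7600.
Residual = -45.78 - -51.7600 = 5.9800.

5.9800


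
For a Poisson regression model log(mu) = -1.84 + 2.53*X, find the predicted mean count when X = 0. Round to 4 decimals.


Compute eta = -1.84 + 2.53 * 0 = -1.8400.
Apply inverse link: mu = e^-1.8400 = 0.1588.

0.1588


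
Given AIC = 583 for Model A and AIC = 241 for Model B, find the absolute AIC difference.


|AIC_A - AIC_B| = |583 - 241| = 342.
Model B is preferred (lower AIC).

342


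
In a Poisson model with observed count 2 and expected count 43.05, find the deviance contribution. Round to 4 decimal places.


y/mu = 2/43.05 = 0.046458 (approx.), and ln(2/43.05) = -3.069215.
y * ln(y/mu) = 2 * -3.069215 = -6.138430.
y - mu = -41.05.
D = 2 * (-6.138430 - -41.05) = 69.823140, which rounds to 69.8231.

69.8231


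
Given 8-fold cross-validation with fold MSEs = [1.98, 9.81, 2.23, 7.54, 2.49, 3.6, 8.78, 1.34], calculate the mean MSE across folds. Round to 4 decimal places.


Sum of fold MSEs = 37.7700.
Average = 37.7700 / 8 = 4.7213.

4.7213


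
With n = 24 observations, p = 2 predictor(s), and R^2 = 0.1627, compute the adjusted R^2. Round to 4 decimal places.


Using the formula:
(1 - 0.1627) = 0.8373.
Multiply by 23/21: 0.8373 * 23 = 19.2579, then 19.2579 / 21 = 0.9170.
Adj R^2 = 1 - 0.9170 = 0.0830.

0.0830


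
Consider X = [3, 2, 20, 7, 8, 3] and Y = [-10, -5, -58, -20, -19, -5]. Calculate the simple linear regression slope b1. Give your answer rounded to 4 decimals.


The sample means are xbar = 7.1667 and ybar = -19.5000.
Compute S_xx = 226.8333 and S_xy = -668.5000.
Slope b1 = S_xy / S_xx = -668.5000 / 226.8333 = -2.9471.

-2.9471


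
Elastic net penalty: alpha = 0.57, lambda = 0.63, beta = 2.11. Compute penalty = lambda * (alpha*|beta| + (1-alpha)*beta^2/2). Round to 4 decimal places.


alpha * |beta| = 0.57 * 2.11 = 1.2027.
(1-alpha) * beta^2/2 = 0.43 * 4.4521/2 = 0.9572.
Total = 0.63 * (1.2027 + 0.9572) = 1.3607.

1.3607


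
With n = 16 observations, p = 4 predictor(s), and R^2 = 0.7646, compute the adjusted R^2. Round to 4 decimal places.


Plug in: Adj R^2 = 1 - (1 - 0.7646) * 15/11.
= 1 - 0.2354 * 15/11
= 1 - 3.5310 / 11
= 1 - 0.3210 = 0.6790.

0.6790


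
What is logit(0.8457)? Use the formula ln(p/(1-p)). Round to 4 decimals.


The odds are p/(1-p) = 0.8457 / 0.1543 = 5.4809.
logit(p) = ln(5.4809) = 1.7013.

1.7013


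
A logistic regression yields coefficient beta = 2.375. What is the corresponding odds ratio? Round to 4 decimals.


exp(2.375) = 10.7510.
So the odds ratio is 10.7510.

10.7510
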